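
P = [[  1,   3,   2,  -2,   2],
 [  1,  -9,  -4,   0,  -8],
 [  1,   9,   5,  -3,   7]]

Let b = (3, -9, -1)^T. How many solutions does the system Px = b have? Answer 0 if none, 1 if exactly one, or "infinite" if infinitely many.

Row reduce the augmented matrix [P | b].
R2 ← R2 − R1: [0, -12, -6, 2, -10, -12]
R3 ← R3 − R1: [0, 6, 3, -1, 5, -4]
R3 ← R3 + (1/2)·R2: [0, 0, 0, 0, 0, -10]
The echelon form has 3 nonzero rows; the last pivot sits in the augmented column, so rank(P) = 2 but rank([P|b]) = 3.
Since the ranks differ, the system is inconsistent.
It has no solutions.

0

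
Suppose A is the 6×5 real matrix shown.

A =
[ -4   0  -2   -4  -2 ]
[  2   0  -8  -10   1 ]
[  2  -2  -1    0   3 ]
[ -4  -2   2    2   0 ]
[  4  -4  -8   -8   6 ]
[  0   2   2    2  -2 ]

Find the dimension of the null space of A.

2

Row reduce to echelon form.
R2 ← R2 + (1/2)·R1: [0, 0, -9, -12, 0]
R3 ← R3 + (1/2)·R1: [0, -2, -2, -2, 2]
R4 ← R4 − R1: [0, -2, 4, 6, 2]
R5 ← R5 + R1: [0, -4, -10, -12, 4]
Swap R2 ↔ R3
R4 ← R4 − R2: [0, 0, 6, 8, 0]
R5 ← R5 − (2)·R2: [0, 0, -6, -8, 0]
R6 ← R6 + R2: [0, 0, 0, 0, 0]
R4 ← R4 + (2/3)·R3: [0, 0, 0, 0, 0]
R5 ← R5 − (2/3)·R3: [0, 0, 0, 0, 0]
3 nonzero rows, so rank(A) = 3.
A has 5 columns; by rank–nullity, nullity = 5 − 3 = 2.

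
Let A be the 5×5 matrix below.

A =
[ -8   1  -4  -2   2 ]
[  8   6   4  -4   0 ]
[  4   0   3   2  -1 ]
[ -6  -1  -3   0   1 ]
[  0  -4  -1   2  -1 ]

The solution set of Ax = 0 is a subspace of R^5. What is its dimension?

Row reduce to echelon form.
R2 ← R2 + R1: [0, 7, 0, -6, 2]
R3 ← R3 + (1/2)·R1: [0, 1/2, 1, 1, 0]
R4 ← R4 − (3/4)·R1: [0, -7/4, 0, 3/2, -1/2]
R3 ← R3 − (1/14)·R2: [0, 0, 1, 10/7, -1/7]
R4 ← R4 + (1/4)·R2: [0, 0, 0, 0, 0]
R5 ← R5 + (4/7)·R2: [0, 0, -1, -10/7, 1/7]
R5 ← R5 + R3: [0, 0, 0, 0, 0]
3 nonzero rows, so rank(A) = 3.
A has 5 columns; by rank–nullity, nullity = 5 − 3 = 2.

2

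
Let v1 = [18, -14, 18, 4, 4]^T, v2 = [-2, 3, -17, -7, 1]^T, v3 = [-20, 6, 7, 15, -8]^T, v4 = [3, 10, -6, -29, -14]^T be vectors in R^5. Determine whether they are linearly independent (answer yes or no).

Form the matrix with these vectors as rows and row reduce.
R2 ← R2 + (1/9)·R1: [0, 13/9, -15, -59/9, 13/9]
R3 ← R3 + (10/9)·R1: [0, -86/9, 27, 175/9, -32/9]
R4 ← R4 − (1/6)·R1: [0, 37/3, -9, -89/3, -44/3]
R3 ← R3 + (86/13)·R2: [0, 0, -939/13, -311/13, 6]
R4 ← R4 − (111/13)·R2: [0, 0, 1548/13, 342/13, -27]
R4 ← R4 + (516/313)·R3: [0, 0, 0, -4110/313, -5355/313]
4 nonzero rows, so the 4 vectors span a space of dimension 4.
Since 4 = 4, the vectors are linearly independent.

yes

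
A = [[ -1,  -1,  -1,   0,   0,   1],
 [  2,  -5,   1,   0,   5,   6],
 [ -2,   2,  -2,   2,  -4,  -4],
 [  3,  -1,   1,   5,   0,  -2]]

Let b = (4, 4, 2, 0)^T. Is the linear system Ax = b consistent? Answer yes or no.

no

Row reduce the augmented matrix [A | b].
R2 ← R2 + (2)·R1: [0, -7, -1, 0, 5, 8, 12]
R3 ← R3 − (2)·R1: [0, 4, 0, 2, -4, -6, -6]
R4 ← R4 + (3)·R1: [0, -4, -2, 5, 0, 1, 12]
R3 ← R3 + (4/7)·R2: [0, 0, -4/7, 2, -8/7, -10/7, 6/7]
R4 ← R4 − (4/7)·R2: [0, 0, -10/7, 5, -20/7, -25/7, 36/7]
R4 ← R4 − (5/2)·R3: [0, 0, 0, 0, 0, 0, 3]
The echelon form has 4 nonzero rows; the last pivot sits in the augmented column, so rank(A) = 3 but rank([A|b]) = 4.
Since the ranks differ, the system is inconsistent.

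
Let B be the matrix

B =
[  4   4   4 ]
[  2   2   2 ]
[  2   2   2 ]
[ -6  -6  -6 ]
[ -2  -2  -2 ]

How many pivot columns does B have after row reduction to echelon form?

1

Row reduce to echelon form.
R2 ← R2 − (1/2)·R1: [0, 0, 0]
R3 ← R3 − (1/2)·R1: [0, 0, 0]
R4 ← R4 + (3/2)·R1: [0, 0, 0]
R5 ← R5 + (1/2)·R1: [0, 0, 0]
Echelon form has 1 nonzero row, so rank(B) = 1.
Each nonzero row contributes one pivot column: 1 pivot columns.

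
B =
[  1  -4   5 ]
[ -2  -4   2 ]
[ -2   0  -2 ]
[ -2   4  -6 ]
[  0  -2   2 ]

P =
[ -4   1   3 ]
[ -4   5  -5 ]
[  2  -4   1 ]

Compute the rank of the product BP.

2

First compute BP:
[[ 22, -39,  28],
 [ 28, -30,  16],
 [  4,   6,  -8],
 [-20,  42, -32],
 [ 12, -18,  12]]
Now row reduce the product.
R2 ← R2 − (14/11)·R1: [0, 216/11, -216/11]
R3 ← R3 − (2/11)·R1: [0, 144/11, -144/11]
R4 ← R4 + (10/11)·R1: [0, 72/11, -72/11]
R5 ← R5 − (6/11)·R1: [0, 36/11, -36/11]
R3 ← R3 − (2/3)·R2: [0, 0, 0]
R4 ← R4 − (1/3)·R2: [0, 0, 0]
R5 ← R5 − (1/6)·R2: [0, 0, 0]
2 nonzero rows, so rank(BP) = 2.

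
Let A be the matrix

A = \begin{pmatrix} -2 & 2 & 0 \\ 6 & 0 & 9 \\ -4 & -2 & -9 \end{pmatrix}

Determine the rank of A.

Row reduce to echelon form.
R2 ← R2 + (3)·R1: [0, 6, 9]
R3 ← R3 − (2)·R1: [0, -6, -9]
R3 ← R3 + R2: [0, 0, 0]
Echelon form has 2 nonzero rows, so rank(A) = 2.

2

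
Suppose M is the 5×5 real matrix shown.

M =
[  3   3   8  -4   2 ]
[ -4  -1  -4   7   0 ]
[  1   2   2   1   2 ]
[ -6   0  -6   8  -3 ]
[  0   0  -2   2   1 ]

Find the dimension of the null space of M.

1

Row reduce to echelon form.
R2 ← R2 + (4/3)·R1: [0, 3, 20/3, 5/3, 8/3]
R3 ← R3 − (1/3)·R1: [0, 1, -2/3, 7/3, 4/3]
R4 ← R4 + (2)·R1: [0, 6, 10, 0, 1]
R3 ← R3 − (1/3)·R2: [0, 0, -26/9, 16/9, 4/9]
R4 ← R4 − (2)·R2: [0, 0, -10/3, -10/3, -13/3]
R4 ← R4 − (15/13)·R3: [0, 0, 0, -70/13, -63/13]
R5 ← R5 − (9/13)·R3: [0, 0, 0, 10/13, 9/13]
R5 ← R5 + (1/7)·R4: [0, 0, 0, 0, 0]
4 nonzero rows, so rank(M) = 4.
M has 5 columns; by rank–nullity, nullity = 5 − 4 = 1.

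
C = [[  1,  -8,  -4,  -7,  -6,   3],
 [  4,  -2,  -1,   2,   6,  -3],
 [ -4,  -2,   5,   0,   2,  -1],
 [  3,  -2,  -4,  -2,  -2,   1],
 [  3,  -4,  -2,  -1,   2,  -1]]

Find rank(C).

Row reduce to echelon form.
R2 ← R2 − (4)·R1: [0, 30, 15, 30, 30, -15]
R3 ← R3 + (4)·R1: [0, -34, -11, -28, -22, 11]
R4 ← R4 − (3)·R1: [0, 22, 8, 19, 16, -8]
R5 ← R5 − (3)·R1: [0, 20, 10, 20, 20, -10]
R3 ← R3 + (17/15)·R2: [0, 0, 6, 6, 12, -6]
R4 ← R4 − (11/15)·R2: [0, 0, -3, -3, -6, 3]
R5 ← R5 − (2/3)·R2: [0, 0, 0, 0, 0, 0]
R4 ← R4 + (1/2)·R3: [0, 0, 0, 0, 0, 0]
Echelon form has 3 nonzero rows, so rank(C) = 3.

3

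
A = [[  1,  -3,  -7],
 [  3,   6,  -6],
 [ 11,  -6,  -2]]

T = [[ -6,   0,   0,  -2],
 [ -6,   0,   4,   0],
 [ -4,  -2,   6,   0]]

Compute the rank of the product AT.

First compute AT:
[[ 40,  14, -54,  -2],
 [-30,  12, -12,  -6],
 [-22,   4, -36, -22]]
Now row reduce the product.
R2 ← R2 + (3/4)·R1: [0, 45/2, -105/2, -15/2]
R3 ← R3 + (11/20)·R1: [0, 117/10, -657/10, -231/10]
R3 ← R3 − (13/25)·R2: [0, 0, -192/5, -96/5]
3 nonzero rows, so rank(AT) = 3.

3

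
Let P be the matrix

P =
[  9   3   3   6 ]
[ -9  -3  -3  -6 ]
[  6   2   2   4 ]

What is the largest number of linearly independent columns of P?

1

Row reduce to echelon form.
R2 ← R2 + R1: [0, 0, 0, 0]
R3 ← R3 − (2/3)·R1: [0, 0, 0, 0]
Echelon form has 1 nonzero row, so rank(P) = 1.
The rank gives the maximum number of linearly independent columns: 1.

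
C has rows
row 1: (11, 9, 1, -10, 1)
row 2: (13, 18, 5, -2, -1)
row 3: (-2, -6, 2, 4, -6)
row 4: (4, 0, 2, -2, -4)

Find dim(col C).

3

Row reduce to echelon form.
R2 ← R2 − (13/11)·R1: [0, 81/11, 42/11, 108/11, -24/11]
R3 ← R3 + (2/11)·R1: [0, -48/11, 24/11, 24/11, -64/11]
R4 ← R4 − (4/11)·R1: [0, -36/11, 18/11, 18/11, -48/11]
R3 ← R3 + (16/27)·R2: [0, 0, 40/9, 8, -64/9]
R4 ← R4 + (4/9)·R2: [0, 0, 10/3, 6, -16/3]
R4 ← R4 − (3/4)·R3: [0, 0, 0, 0, 0]
Echelon form has 3 nonzero rows, so rank(C) = 3.
The column space has dimension equal to the rank: 3.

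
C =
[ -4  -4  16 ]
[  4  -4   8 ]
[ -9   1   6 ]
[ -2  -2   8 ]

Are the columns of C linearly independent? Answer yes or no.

no

Row reduce C to echelon form.
R2 ← R2 + R1: [0, -8, 24]
R3 ← R3 − (9/4)·R1: [0, 10, -30]
R4 ← R4 − (1/2)·R1: [0, 0, 0]
R3 ← R3 + (5/4)·R2: [0, 0, 0]
2 pivots among 3 columns.
Only 2 < 3 pivot columns, so the columns are linearly dependent.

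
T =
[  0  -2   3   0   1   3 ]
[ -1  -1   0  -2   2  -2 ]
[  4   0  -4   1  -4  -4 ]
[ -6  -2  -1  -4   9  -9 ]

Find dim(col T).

Row reduce to echelon form.
Swap R1 ↔ R2
R3 ← R3 + (4)·R1: [0, -4, -4, -7, 4, -12]
R4 ← R4 − (6)·R1: [0, 4, -1, 8, -3, 3]
R3 ← R3 − (2)·R2: [0, 0, -10, -7, 2, -18]
R4 ← R4 + (2)·R2: [0, 0, 5, 8, -1, 9]
R4 ← R4 + (1/2)·R3: [0, 0, 0, 9/2, 0, 0]
Echelon form has 4 nonzero rows, so rank(T) = 4.
The column space has dimension equal to the rank: 4.

4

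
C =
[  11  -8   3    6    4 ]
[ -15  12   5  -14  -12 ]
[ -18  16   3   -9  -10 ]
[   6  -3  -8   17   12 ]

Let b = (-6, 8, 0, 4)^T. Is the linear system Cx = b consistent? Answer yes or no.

Row reduce the augmented matrix [C | b].
R2 ← R2 + (15/11)·R1: [0, 12/11, 100/11, -64/11, -72/11, -2/11]
R3 ← R3 + (18/11)·R1: [0, 32/11, 87/11, 9/11, -38/11, -108/11]
R4 ← R4 − (6/11)·R1: [0, 15/11, -106/11, 151/11, 108/11, 80/11]
R3 ← R3 − (8/3)·R2: [0, 0, -49/3, 49/3, 14, -28/3]
R4 ← R4 − (5/4)·R2: [0, 0, -21, 21, 18, 15/2]
R4 ← R4 − (9/7)·R3: [0, 0, 0, 0, 0, 39/2]
The echelon form has 4 nonzero rows; the last pivot sits in the augmented column, so rank(C) = 3 but rank([C|b]) = 4.
Since the ranks differ, the system is inconsistent.

no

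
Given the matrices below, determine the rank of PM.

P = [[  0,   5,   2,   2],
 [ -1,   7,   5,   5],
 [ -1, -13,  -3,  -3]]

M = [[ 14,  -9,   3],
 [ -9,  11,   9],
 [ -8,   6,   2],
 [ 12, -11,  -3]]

2

First compute PM:
[[-37,  45,  43],
 [-57,  61,  55],
 [ 91, -119, -117]]
Now row reduce the product.
R2 ← R2 − (57/37)·R1: [0, -308/37, -416/37]
R3 ← R3 + (91/37)·R1: [0, -308/37, -416/37]
R3 ← R3 − R2: [0, 0, 0]
2 nonzero rows, so rank(PM) = 2.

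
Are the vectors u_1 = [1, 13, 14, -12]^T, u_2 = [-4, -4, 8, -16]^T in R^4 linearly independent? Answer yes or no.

Form the matrix with these vectors as rows and row reduce.
R2 ← R2 + (4)·R1: [0, 48, 64, -64]
2 nonzero rows, so the 2 vectors span a space of dimension 2.
Since 2 = 2, the vectors are linearly independent.

yes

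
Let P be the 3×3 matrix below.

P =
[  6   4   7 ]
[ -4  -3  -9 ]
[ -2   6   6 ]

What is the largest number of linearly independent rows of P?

Row reduce to echelon form.
R2 ← R2 + (2/3)·R1: [0, -1/3, -13/3]
R3 ← R3 + (1/3)·R1: [0, 22/3, 25/3]
R3 ← R3 + (22)·R2: [0, 0, -87]
Echelon form has 3 nonzero rows, so rank(P) = 3.
The rank gives the maximum number of linearly independent rows: 3.

3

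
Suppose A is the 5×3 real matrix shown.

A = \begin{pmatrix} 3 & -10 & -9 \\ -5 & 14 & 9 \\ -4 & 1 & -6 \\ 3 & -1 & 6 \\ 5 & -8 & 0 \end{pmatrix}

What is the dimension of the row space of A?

3

Row reduce to echelon form.
R2 ← R2 + (5/3)·R1: [0, -8/3, -6]
R3 ← R3 + (4/3)·R1: [0, -37/3, -18]
R4 ← R4 − R1: [0, 9, 15]
R5 ← R5 − (5/3)·R1: [0, 26/3, 15]
R3 ← R3 − (37/8)·R2: [0, 0, 39/4]
R4 ← R4 + (27/8)·R2: [0, 0, -21/4]
R5 ← R5 + (13/4)·R2: [0, 0, -9/2]
R4 ← R4 + (7/13)·R3: [0, 0, 0]
R5 ← R5 + (6/13)·R3: [0, 0, 0]
Echelon form has 3 nonzero rows, so rank(A) = 3.
The row space has dimension equal to the rank: 3.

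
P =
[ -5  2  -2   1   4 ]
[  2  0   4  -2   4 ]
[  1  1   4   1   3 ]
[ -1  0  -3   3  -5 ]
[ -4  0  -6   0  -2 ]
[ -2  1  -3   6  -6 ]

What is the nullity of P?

2

Row reduce to echelon form.
R2 ← R2 + (2/5)·R1: [0, 4/5, 16/5, -8/5, 28/5]
R3 ← R3 + (1/5)·R1: [0, 7/5, 18/5, 6/5, 19/5]
R4 ← R4 − (1/5)·R1: [0, -2/5, -13/5, 14/5, -29/5]
R5 ← R5 − (4/5)·R1: [0, -8/5, -22/5, -4/5, -26/5]
R6 ← R6 − (2/5)·R1: [0, 1/5, -11/5, 28/5, -38/5]
R3 ← R3 − (7/4)·R2: [0, 0, -2, 4, -6]
R4 ← R4 + (1/2)·R2: [0, 0, -1, 2, -3]
R5 ← R5 + (2)·R2: [0, 0, 2, -4, 6]
R6 ← R6 − (1/4)·R2: [0, 0, -3, 6, -9]
R4 ← R4 − (1/2)·R3: [0, 0, 0, 0, 0]
R5 ← R5 + R3: [0, 0, 0, 0, 0]
R6 ← R6 − (3/2)·R3: [0, 0, 0, 0, 0]
3 nonzero rows, so rank(P) = 3.
P has 5 columns; by rank–nullity, nullity = 5 − 3 = 2.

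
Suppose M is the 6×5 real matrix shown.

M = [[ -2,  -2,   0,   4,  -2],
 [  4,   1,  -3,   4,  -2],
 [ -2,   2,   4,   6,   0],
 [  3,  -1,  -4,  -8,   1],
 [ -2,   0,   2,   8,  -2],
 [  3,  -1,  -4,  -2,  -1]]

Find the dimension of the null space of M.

2

Row reduce to echelon form.
R2 ← R2 + (2)·R1: [0, -3, -3, 12, -6]
R3 ← R3 − R1: [0, 4, 4, 2, 2]
R4 ← R4 + (3/2)·R1: [0, -4, -4, -2, -2]
R5 ← R5 − R1: [0, 2, 2, 4, 0]
R6 ← R6 + (3/2)·R1: [0, -4, -4, 4, -4]
R3 ← R3 + (4/3)·R2: [0, 0, 0, 18, -6]
R4 ← R4 − (4/3)·R2: [0, 0, 0, -18, 6]
R5 ← R5 + (2/3)·R2: [0, 0, 0, 12, -4]
R6 ← R6 − (4/3)·R2: [0, 0, 0, -12, 4]
R4 ← R4 + R3: [0, 0, 0, 0, 0]
R5 ← R5 − (2/3)·R3: [0, 0, 0, 0, 0]
R6 ← R6 + (2/3)·R3: [0, 0, 0, 0, 0]
3 nonzero rows, so rank(M) = 3.
M has 5 columns; by rank–nullity, nullity = 5 − 3 = 2.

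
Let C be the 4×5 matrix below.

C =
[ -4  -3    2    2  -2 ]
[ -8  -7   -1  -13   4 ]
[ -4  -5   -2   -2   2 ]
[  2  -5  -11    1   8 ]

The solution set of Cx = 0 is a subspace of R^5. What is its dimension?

2

Row reduce to echelon form.
R2 ← R2 − (2)·R1: [0, -1, -5, -17, 8]
R3 ← R3 − R1: [0, -2, -4, -4, 4]
R4 ← R4 + (1/2)·R1: [0, -13/2, -10, 2, 7]
R3 ← R3 − (2)·R2: [0, 0, 6, 30, -12]
R4 ← R4 − (13/2)·R2: [0, 0, 45/2, 225/2, -45]
R4 ← R4 − (15/4)·R3: [0, 0, 0, 0, 0]
3 nonzero rows, so rank(C) = 3.
C has 5 columns; by rank–nullity, nullity = 5 − 3 = 2.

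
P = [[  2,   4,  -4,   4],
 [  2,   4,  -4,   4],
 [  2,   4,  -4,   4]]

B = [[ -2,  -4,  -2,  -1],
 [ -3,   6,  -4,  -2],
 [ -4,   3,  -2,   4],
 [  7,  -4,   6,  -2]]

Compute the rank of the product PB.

1

First compute PB:
[[ 28, -12,  12, -34],
 [ 28, -12,  12, -34],
 [ 28, -12,  12, -34]]
Now row reduce the product.
R2 ← R2 − R1: [0, 0, 0, 0]
R3 ← R3 − R1: [0, 0, 0, 0]
1 nonzero row, so rank(PB) = 1.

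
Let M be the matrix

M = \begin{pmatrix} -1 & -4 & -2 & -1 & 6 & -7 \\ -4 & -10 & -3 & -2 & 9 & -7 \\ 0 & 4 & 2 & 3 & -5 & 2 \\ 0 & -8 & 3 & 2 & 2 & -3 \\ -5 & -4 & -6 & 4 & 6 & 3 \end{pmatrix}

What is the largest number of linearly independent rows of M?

Row reduce to echelon form.
R2 ← R2 − (4)·R1: [0, 6, 5, 2, -15, 21]
R5 ← R5 − (5)·R1: [0, 16, 4, 9, -24, 38]
R3 ← R3 − (2/3)·R2: [0, 0, -4/3, 5/3, 5, -12]
R4 ← R4 + (4/3)·R2: [0, 0, 29/3, 14/3, -18, 25]
R5 ← R5 − (8/3)·R2: [0, 0, -28/3, 11/3, 16, -18]
R4 ← R4 + (29/4)·R3: [0, 0, 0, 67/4, 73/4, -62]
R5 ← R5 − (7)·R3: [0, 0, 0, -8, -19, 66]
R5 ← R5 + (32/67)·R4: [0, 0, 0, 0, -689/67, 2438/67]
Echelon form has 5 nonzero rows, so rank(M) = 5.
The rank gives the maximum number of linearly independent rows: 5.

5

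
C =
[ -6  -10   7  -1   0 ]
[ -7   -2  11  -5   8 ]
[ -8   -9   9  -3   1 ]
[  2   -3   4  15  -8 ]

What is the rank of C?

Row reduce to echelon form.
R2 ← R2 − (7/6)·R1: [0, 29/3, 17/6, -23/6, 8]
R3 ← R3 − (4/3)·R1: [0, 13/3, -1/3, -5/3, 1]
R4 ← R4 + (1/3)·R1: [0, -19/3, 19/3, 44/3, -8]
R3 ← R3 − (13/29)·R2: [0, 0, -93/58, 3/58, -75/29]
R4 ← R4 + (19/29)·R2: [0, 0, 475/58, 705/58, -80/29]
R4 ← R4 + (475/93)·R3: [0, 0, 0, 385/31, -495/31]
Echelon form has 4 nonzero rows, so rank(C) = 4.

4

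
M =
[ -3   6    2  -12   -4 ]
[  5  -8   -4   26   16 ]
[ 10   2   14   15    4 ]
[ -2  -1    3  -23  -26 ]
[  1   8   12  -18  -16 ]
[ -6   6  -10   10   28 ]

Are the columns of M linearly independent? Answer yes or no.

no

Row reduce M to echelon form.
R2 ← R2 + (5/3)·R1: [0, 2, -2/3, 6, 28/3]
R3 ← R3 + (10/3)·R1: [0, 22, 62/3, -25, -28/3]
R4 ← R4 − (2/3)·R1: [0, -5, 5/3, -15, -70/3]
R5 ← R5 + (1/3)·R1: [0, 10, 38/3, -22, -52/3]
R6 ← R6 − (2)·R1: [0, -6, -14, 34, 36]
R3 ← R3 − (11)·R2: [0, 0, 28, -91, -112]
R4 ← R4 + (5/2)·R2: [0, 0, 0, 0, 0]
R5 ← R5 − (5)·R2: [0, 0, 16, -52, -64]
R6 ← R6 + (3)·R2: [0, 0, -16, 52, 64]
R5 ← R5 − (4/7)·R3: [0, 0, 0, 0, 0]
R6 ← R6 + (4/7)·R3: [0, 0, 0, 0, 0]
3 pivots among 5 columns.
Only 3 < 5 pivot columns, so the columns are linearly dependent.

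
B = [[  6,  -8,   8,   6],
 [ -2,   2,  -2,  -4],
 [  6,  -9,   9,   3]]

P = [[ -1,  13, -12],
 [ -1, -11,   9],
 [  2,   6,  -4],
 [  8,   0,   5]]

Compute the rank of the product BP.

2

First compute BP:
[[ 66, 214, -146],
 [-36, -60,  30],
 [ 45, 231, -174]]
Now row reduce the product.
R2 ← R2 + (6/11)·R1: [0, 624/11, -546/11]
R3 ← R3 − (15/22)·R1: [0, 936/11, -819/11]
R3 ← R3 − (3/2)·R2: [0, 0, 0]
2 nonzero rows, so rank(BP) = 2.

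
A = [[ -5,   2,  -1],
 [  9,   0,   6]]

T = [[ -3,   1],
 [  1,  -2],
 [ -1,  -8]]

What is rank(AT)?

2

First compute AT:
[[ 18,  -1],
 [-33, -39]]
Now row reduce the product.
R2 ← R2 + (11/6)·R1: [0, -245/6]
2 nonzero rows, so rank(AT) = 2.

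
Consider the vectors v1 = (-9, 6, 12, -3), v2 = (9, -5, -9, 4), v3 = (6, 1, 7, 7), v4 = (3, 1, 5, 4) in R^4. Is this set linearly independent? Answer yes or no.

Form the matrix with these vectors as rows and row reduce.
R2 ← R2 + R1: [0, 1, 3, 1]
R3 ← R3 + (2/3)·R1: [0, 5, 15, 5]
R4 ← R4 + (1/3)·R1: [0, 3, 9, 3]
R3 ← R3 − (5)·R2: [0, 0, 0, 0]
R4 ← R4 − (3)·R2: [0, 0, 0, 0]
2 nonzero rows, so the 4 vectors span a space of dimension 2.
Since 2 < 4, the vectors are linearly dependent.

no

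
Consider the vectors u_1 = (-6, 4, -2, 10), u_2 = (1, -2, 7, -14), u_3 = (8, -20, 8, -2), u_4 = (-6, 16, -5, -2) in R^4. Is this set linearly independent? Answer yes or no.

yes

Form the matrix with these vectors as rows and row reduce.
R2 ← R2 + (1/6)·R1: [0, -4/3, 20/3, -37/3]
R3 ← R3 + (4/3)·R1: [0, -44/3, 16/3, 34/3]
R4 ← R4 − R1: [0, 12, -3, -12]
R3 ← R3 − (11)·R2: [0, 0, -68, 147]
R4 ← R4 + (9)·R2: [0, 0, 57, -123]
R4 ← R4 + (57/68)·R3: [0, 0, 0, 15/68]
4 nonzero rows, so the 4 vectors span a space of dimension 4.
Since 4 = 4, the vectors are linearly independent.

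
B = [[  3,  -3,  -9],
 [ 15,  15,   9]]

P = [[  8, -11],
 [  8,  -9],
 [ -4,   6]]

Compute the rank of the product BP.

First compute BP:
[[ 36, -60],
 [204, -246]]
Now row reduce the product.
R2 ← R2 − (17/3)·R1: [0, 94]
2 nonzero rows, so rank(BP) = 2.

2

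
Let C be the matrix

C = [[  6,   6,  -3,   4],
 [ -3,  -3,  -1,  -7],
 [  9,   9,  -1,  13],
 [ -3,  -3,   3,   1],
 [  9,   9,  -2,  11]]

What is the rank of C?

2

Row reduce to echelon form.
R2 ← R2 + (1/2)·R1: [0, 0, -5/2, -5]
R3 ← R3 − (3/2)·R1: [0, 0, 7/2, 7]
R4 ← R4 + (1/2)·R1: [0, 0, 3/2, 3]
R5 ← R5 − (3/2)·R1: [0, 0, 5/2, 5]
R3 ← R3 + (7/5)·R2: [0, 0, 0, 0]
R4 ← R4 + (3/5)·R2: [0, 0, 0, 0]
R5 ← R5 + R2: [0, 0, 0, 0]
Echelon form has 2 nonzero rows, so rank(C) = 2.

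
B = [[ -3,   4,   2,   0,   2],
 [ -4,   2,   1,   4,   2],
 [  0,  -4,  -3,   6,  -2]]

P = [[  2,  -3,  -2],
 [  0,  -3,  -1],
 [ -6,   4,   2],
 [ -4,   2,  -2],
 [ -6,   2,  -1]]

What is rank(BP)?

First compute BP:
[[-30,   9,   4],
 [-42,  22,  -2],
 [  6,   8, -12]]
Now row reduce the product.
R2 ← R2 − (7/5)·R1: [0, 47/5, -38/5]
R3 ← R3 + (1/5)·R1: [0, 49/5, -56/5]
R3 ← R3 − (49/47)·R2: [0, 0, -154/47]
3 nonzero rows, so rank(BP) = 3.

3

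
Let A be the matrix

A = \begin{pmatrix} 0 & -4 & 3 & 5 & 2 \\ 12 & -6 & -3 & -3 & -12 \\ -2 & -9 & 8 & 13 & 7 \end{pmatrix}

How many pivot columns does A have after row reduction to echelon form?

Row reduce to echelon form.
Swap R1 ↔ R2
R3 ← R3 + (1/6)·R1: [0, -10, 15/2, 25/2, 5]
R3 ← R3 − (5/2)·R2: [0, 0, 0, 0, 0]
Echelon form has 2 nonzero rows, so rank(A) = 2.
Each nonzero row contributes one pivot column: 2 pivot columns.

2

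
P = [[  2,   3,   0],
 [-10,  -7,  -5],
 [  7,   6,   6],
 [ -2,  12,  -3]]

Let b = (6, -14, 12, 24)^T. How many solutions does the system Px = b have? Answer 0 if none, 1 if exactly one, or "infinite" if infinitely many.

Row reduce the augmented matrix [P | b].
R2 ← R2 + (5)·R1: [0, 8, -5, 16]
R3 ← R3 − (7/2)·R1: [0, -9/2, 6, -9]
R4 ← R4 + R1: [0, 15, -3, 30]
R3 ← R3 + (9/16)·R2: [0, 0, 51/16, 0]
R4 ← R4 − (15/8)·R2: [0, 0, 51/8, 0]
R4 ← R4 − (2)·R3: [0, 0, 0, 0]
The echelon form has 3 nonzero rows, and every pivot lies in the first 3 columns, so rank(P) = rank([P|b]) = 3.
The system is consistent.
rank = 3 = number of unknowns, so the solution is unique.

1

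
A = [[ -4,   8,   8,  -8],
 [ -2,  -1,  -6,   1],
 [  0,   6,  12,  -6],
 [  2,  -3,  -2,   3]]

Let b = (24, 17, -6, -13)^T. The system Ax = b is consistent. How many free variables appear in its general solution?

2

Row reduce the augmented matrix [A | b].
R2 ← R2 − (1/2)·R1: [0, -5, -10, 5, 5]
R4 ← R4 + (1/2)·R1: [0, 1, 2, -1, -1]
R3 ← R3 + (6/5)·R2: [0, 0, 0, 0, 0]
R4 ← R4 + (1/5)·R2: [0, 0, 0, 0, 0]
The echelon form has 2 nonzero rows, and every pivot lies in the first 4 columns, so rank(A) = rank([A|b]) = 2.
The system is consistent.
Free variables = (unknowns) − (rank) = 4 − 2 = 2.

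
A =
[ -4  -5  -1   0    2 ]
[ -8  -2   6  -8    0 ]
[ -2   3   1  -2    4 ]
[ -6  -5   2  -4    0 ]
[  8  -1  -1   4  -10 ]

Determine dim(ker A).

1

Row reduce to echelon form.
R2 ← R2 − (2)·R1: [0, 8, 8, -8, -4]
R3 ← R3 − (1/2)·R1: [0, 11/2, 3/2, -2, 3]
R4 ← R4 − (3/2)·R1: [0, 5/2, 7/2, -4, -3]
R5 ← R5 + (2)·R1: [0, -11, -3, 4, -6]
R3 ← R3 − (11/16)·R2: [0, 0, -4, 7/2, 23/4]
R4 ← R4 − (5/16)·R2: [0, 0, 1, -3/2, -7/4]
R5 ← R5 + (11/8)·R2: [0, 0, 8, -7, -23/2]
R4 ← R4 + (1/4)·R3: [0, 0, 0, -5/8, -5/16]
R5 ← R5 + (2)·R3: [0, 0, 0, 0, 0]
4 nonzero rows, so rank(A) = 4.
A has 5 columns; by rank–nullity, nullity = 5 − 4 = 1.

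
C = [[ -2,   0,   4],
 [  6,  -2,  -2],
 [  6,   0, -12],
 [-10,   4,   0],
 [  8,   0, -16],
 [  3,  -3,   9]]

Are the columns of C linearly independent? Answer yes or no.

no

Row reduce C to echelon form.
R2 ← R2 + (3)·R1: [0, -2, 10]
R3 ← R3 + (3)·R1: [0, 0, 0]
R4 ← R4 − (5)·R1: [0, 4, -20]
R5 ← R5 + (4)·R1: [0, 0, 0]
R6 ← R6 + (3/2)·R1: [0, -3, 15]
R4 ← R4 + (2)·R2: [0, 0, 0]
R6 ← R6 − (3/2)·R2: [0, 0, 0]
2 pivots among 3 columns.
Only 2 < 3 pivot columns, so the columns are linearly dependent.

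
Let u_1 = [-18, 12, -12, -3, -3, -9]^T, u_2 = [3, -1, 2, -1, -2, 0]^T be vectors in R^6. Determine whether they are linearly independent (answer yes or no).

yes

Form the matrix with these vectors as rows and row reduce.
R2 ← R2 + (1/6)·R1: [0, 1, 0, -3/2, -5/2, -3/2]
2 nonzero rows, so the 2 vectors span a space of dimension 2.
Since 2 = 2, the vectors are linearly independent.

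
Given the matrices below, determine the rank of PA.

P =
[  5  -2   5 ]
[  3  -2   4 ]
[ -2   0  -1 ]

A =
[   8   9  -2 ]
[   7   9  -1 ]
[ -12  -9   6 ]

2

First compute PA:
[[-34, -18,  22],
 [-38, -27,  20],
 [ -4,  -9,  -2]]
Now row reduce the product.
R2 ← R2 − (19/17)·R1: [0, -117/17, -78/17]
R3 ← R3 − (2/17)·R1: [0, -117/17, -78/17]
R3 ← R3 − R2: [0, 0, 0]
2 nonzero rows, so rank(PA) = 2.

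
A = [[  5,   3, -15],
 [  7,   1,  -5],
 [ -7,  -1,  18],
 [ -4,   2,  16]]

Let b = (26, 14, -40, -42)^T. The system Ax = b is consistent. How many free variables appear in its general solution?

Row reduce the augmented matrix [A | b].
R2 ← R2 − (7/5)·R1: [0, -16/5, 16, -112/5]
R3 ← R3 + (7/5)·R1: [0, 16/5, -3, -18/5]
R4 ← R4 + (4/5)·R1: [0, 22/5, 4, -106/5]
R3 ← R3 + R2: [0, 0, 13, -26]
R4 ← R4 + (11/8)·R2: [0, 0, 26, -52]
R4 ← R4 − (2)·R3: [0, 0, 0, 0]
The echelon form has 3 nonzero rows, and every pivot lies in the first 3 columns, so rank(A) = rank([A|b]) = 3.
The system is consistent.
Free variables = (unknowns) − (rank) = 3 − 3 = 0.

0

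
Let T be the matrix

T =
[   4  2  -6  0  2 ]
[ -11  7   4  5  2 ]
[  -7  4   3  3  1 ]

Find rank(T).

2

Row reduce to echelon form.
R2 ← R2 + (11/4)·R1: [0, 25/2, -25/2, 5, 15/2]
R3 ← R3 + (7/4)·R1: [0, 15/2, -15/2, 3, 9/2]
R3 ← R3 − (3/5)·R2: [0, 0, 0, 0, 0]
Echelon form has 2 nonzero rows, so rank(T) = 2.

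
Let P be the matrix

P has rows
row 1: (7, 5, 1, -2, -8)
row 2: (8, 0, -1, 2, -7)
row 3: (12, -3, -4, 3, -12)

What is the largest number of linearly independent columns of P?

Row reduce to echelon form.
R2 ← R2 − (8/7)·R1: [0, -40/7, -15/7, 30/7, 15/7]
R3 ← R3 − (12/7)·R1: [0, -81/7, -40/7, 45/7, 12/7]
R3 ← R3 − (81/40)·R2: [0, 0, -11/8, -9/4, -21/8]
Echelon form has 3 nonzero rows, so rank(P) = 3.
The rank gives the maximum number of linearly independent columns: 3.

3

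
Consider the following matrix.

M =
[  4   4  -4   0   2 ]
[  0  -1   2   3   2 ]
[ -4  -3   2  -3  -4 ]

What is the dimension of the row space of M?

2

Row reduce to echelon form.
R3 ← R3 + R1: [0, 1, -2, -3, -2]
R3 ← R3 + R2: [0, 0, 0, 0, 0]
Echelon form has 2 nonzero rows, so rank(M) = 2.
The row space has dimension equal to the rank: 2.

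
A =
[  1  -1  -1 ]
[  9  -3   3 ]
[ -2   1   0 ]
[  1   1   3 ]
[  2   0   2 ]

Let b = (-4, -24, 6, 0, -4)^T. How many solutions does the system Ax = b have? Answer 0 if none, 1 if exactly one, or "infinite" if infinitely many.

Row reduce the augmented matrix [A | b].
R2 ← R2 − (9)·R1: [0, 6, 12, 12]
R3 ← R3 + (2)·R1: [0, -1, -2, -2]
R4 ← R4 − R1: [0, 2, 4, 4]
R5 ← R5 − (2)·R1: [0, 2, 4, 4]
R3 ← R3 + (1/6)·R2: [0, 0, 0, 0]
R4 ← R4 − (1/3)·R2: [0, 0, 0, 0]
R5 ← R5 − (1/3)·R2: [0, 0, 0, 0]
The echelon form has 2 nonzero rows, and every pivot lies in the first 3 columns, so rank(A) = rank([A|b]) = 2.
The system is consistent.
rank = 2 < 3 unknowns, so there are infinitely many solutions.

infinite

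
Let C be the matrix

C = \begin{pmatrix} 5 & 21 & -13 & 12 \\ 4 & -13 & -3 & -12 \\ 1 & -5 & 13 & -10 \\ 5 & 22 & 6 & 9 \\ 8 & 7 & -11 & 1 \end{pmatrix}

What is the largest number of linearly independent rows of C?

Row reduce to echelon form.
R2 ← R2 − (4/5)·R1: [0, -149/5, 37/5, -108/5]
R3 ← R3 − (1/5)·R1: [0, -46/5, 78/5, -62/5]
R4 ← R4 − R1: [0, 1, 19, -3]
R5 ← R5 − (8/5)·R1: [0, -133/5, 49/5, -91/5]
R3 ← R3 − (46/149)·R2: [0, 0, 1984/149, -854/149]
R4 ← R4 + (5/149)·R2: [0, 0, 2868/149, -555/149]
R5 ← R5 − (133/149)·R2: [0, 0, 476/149, 161/149]
R4 ← R4 − (717/496)·R3: [0, 0, 0, 1131/248]
R5 ← R5 − (119/496)·R3: [0, 0, 0, 609/248]
R5 ← R5 − (7/13)·R4: [0, 0, 0, 0]
Echelon form has 4 nonzero rows, so rank(C) = 4.
The rank gives the maximum number of linearly independent rows: 4.

4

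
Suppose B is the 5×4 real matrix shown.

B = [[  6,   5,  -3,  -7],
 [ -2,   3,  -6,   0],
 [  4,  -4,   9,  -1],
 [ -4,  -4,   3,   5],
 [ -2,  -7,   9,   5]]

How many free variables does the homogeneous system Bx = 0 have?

Row reduce to echelon form.
R2 ← R2 + (1/3)·R1: [0, 14/3, -7, -7/3]
R3 ← R3 − (2/3)·R1: [0, -22/3, 11, 11/3]
R4 ← R4 + (2/3)·R1: [0, -2/3, 1, 1/3]
R5 ← R5 + (1/3)·R1: [0, -16/3, 8, 8/3]
R3 ← R3 + (11/7)·R2: [0, 0, 0, 0]
R4 ← R4 + (1/7)·R2: [0, 0, 0, 0]
R5 ← R5 + (8/7)·R2: [0, 0, 0, 0]
2 nonzero rows, so rank(B) = 2.
B has 4 columns; by rank–nullity, nullity = 4 − 2 = 2.

2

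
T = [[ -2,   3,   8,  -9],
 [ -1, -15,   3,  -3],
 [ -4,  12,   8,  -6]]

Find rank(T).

3

Row reduce to echelon form.
R2 ← R2 − (1/2)·R1: [0, -33/2, -1, 3/2]
R3 ← R3 − (2)·R1: [0, 6, -8, 12]
R3 ← R3 + (4/11)·R2: [0, 0, -92/11, 138/11]
Echelon form has 3 nonzero rows, so rank(T) = 3.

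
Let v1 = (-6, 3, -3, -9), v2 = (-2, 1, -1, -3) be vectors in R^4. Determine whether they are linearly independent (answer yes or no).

no

Form the matrix with these vectors as rows and row reduce.
R2 ← R2 − (1/3)·R1: [0, 0, 0, 0]
1 nonzero row, so the 2 vectors span a space of dimension 1.
Since 1 < 2, the vectors are linearly dependent.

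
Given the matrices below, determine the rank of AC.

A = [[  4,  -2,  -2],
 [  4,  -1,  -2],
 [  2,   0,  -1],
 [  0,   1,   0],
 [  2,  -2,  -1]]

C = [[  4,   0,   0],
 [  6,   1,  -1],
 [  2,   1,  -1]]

2

First compute AC:
[[  0,  -4,   4],
 [  6,  -3,   3],
 [  6,  -1,   1],
 [  6,   1,  -1],
 [ -6,  -3,   3]]
Now row reduce the product.
Swap R1 ↔ R2
R3 ← R3 − R1: [0, 2, -2]
R4 ← R4 − R1: [0, 4, -4]
R5 ← R5 + R1: [0, -6, 6]
R3 ← R3 + (1/2)·R2: [0, 0, 0]
R4 ← R4 + R2: [0, 0, 0]
R5 ← R5 − (3/2)·R2: [0, 0, 0]
2 nonzero rows, so rank(AC) = 2.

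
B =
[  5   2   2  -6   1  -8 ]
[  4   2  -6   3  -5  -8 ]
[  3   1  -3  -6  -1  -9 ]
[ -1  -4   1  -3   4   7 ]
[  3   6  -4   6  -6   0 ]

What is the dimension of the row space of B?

Row reduce to echelon form.
R2 ← R2 − (4/5)·R1: [0, 2/5, -38/5, 39/5, -29/5, -8/5]
R3 ← R3 − (3/5)·R1: [0, -1/5, -21/5, -12/5, -8/5, -21/5]
R4 ← R4 + (1/5)·R1: [0, -18/5, 7/5, -21/5, 21/5, 27/5]
R5 ← R5 − (3/5)·R1: [0, 24/5, -26/5, 48/5, -33/5, 24/5]
R3 ← R3 + (1/2)·R2: [0, 0, -8, 3/2, -9/2, -5]
R4 ← R4 + (9)·R2: [0, 0, -67, 66, -48, -9]
R5 ← R5 − (12)·R2: [0, 0, 86, -84, 63, 24]
R4 ← R4 − (67/8)·R3: [0, 0, 0, 855/16, -165/16, 263/8]
R5 ← R5 + (43/4)·R3: [0, 0, 0, -543/8, 117/8, -119/4]
R5 ← R5 + (362/285)·R4: [0, 0, 0, 0, 29/19, 3422/285]
Echelon form has 5 nonzero rows, so rank(B) = 5.
The row space has dimension equal to the rank: 5.

5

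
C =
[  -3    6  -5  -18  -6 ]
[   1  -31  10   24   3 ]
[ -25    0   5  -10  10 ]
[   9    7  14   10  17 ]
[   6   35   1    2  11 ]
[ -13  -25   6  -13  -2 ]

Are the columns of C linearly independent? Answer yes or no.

yes

Row reduce C to echelon form.
R2 ← R2 + (1/3)·R1: [0, -29, 25/3, 18, 1]
R3 ← R3 − (25/3)·R1: [0, -50, 140/3, 140, 60]
R4 ← R4 + (3)·R1: [0, 25, -1, -44, -1]
R5 ← R5 + (2)·R1: [0, 47, -9, -34, -1]
R6 ← R6 − (13/3)·R1: [0, -51, 83/3, 65, 24]
R3 ← R3 − (50/29)·R2: [0, 0, 2810/87, 3160/29, 1690/29]
R4 ← R4 + (25/29)·R2: [0, 0, 538/87, -826/29, -4/29]
R5 ← R5 + (47/29)·R2: [0, 0, 392/87, -140/29, 18/29]
R6 ← R6 − (51/29)·R2: [0, 0, 1132/87, 967/29, 645/29]
R4 ← R4 − (269/1405)·R3: [0, 0, 0, -13866/281, -3174/281]
R5 ← R5 − (196/1405)·R3: [0, 0, 0, -5628/281, -2110/281]
R6 ← R6 − (566/1405)·R3: [0, 0, 0, -2965/281, -347/281]
R5 ← R5 − (938/2311)·R4: [0, 0, 0, 0, -6758/2311]
R6 ← R6 − (2965/13866)·R4: [0, 0, 0, 0, 2728/2311]
R6 ← R6 + (44/109)·R5: [0, 0, 0, 0, 0]
5 pivots among 5 columns.
Every column is a pivot column, so the columns are linearly independent.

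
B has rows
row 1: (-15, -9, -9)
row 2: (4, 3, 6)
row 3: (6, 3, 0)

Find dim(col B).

Row reduce to echelon form.
R2 ← R2 + (4/15)·R1: [0, 3/5, 18/5]
R3 ← R3 + (2/5)·R1: [0, -3/5, -18/5]
R3 ← R3 + R2: [0, 0, 0]
Echelon form has 2 nonzero rows, so rank(B) = 2.
The column space has dimension equal to the rank: 2.

2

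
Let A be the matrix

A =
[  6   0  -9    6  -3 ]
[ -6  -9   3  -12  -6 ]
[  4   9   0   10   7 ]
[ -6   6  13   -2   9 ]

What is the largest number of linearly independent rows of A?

2

Row reduce to echelon form.
R2 ← R2 + R1: [0, -9, -6, -6, -9]
R3 ← R3 − (2/3)·R1: [0, 9, 6, 6, 9]
R4 ← R4 + R1: [0, 6, 4, 4, 6]
R3 ← R3 + R2: [0, 0, 0, 0, 0]
R4 ← R4 + (2/3)·R2: [0, 0, 0, 0, 0]
Echelon form has 2 nonzero rows, so rank(A) = 2.
The rank gives the maximum number of linearly independent rows: 2.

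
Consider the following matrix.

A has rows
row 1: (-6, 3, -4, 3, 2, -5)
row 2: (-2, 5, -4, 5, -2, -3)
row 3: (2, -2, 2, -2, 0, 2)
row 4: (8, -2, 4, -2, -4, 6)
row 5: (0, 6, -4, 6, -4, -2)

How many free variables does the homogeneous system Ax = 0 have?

4

Row reduce to echelon form.
R2 ← R2 − (1/3)·R1: [0, 4, -8/3, 4, -8/3, -4/3]
R3 ← R3 + (1/3)·R1: [0, -1, 2/3, -1, 2/3, 1/3]
R4 ← R4 + (4/3)·R1: [0, 2, -4/3, 2, -4/3, -2/3]
R3 ← R3 + (1/4)·R2: [0, 0, 0, 0, 0, 0]
R4 ← R4 − (1/2)·R2: [0, 0, 0, 0, 0, 0]
R5 ← R5 − (3/2)·R2: [0, 0, 0, 0, 0, 0]
2 nonzero rows, so rank(A) = 2.
A has 6 columns; by rank–nullity, nullity = 6 − 2 = 4.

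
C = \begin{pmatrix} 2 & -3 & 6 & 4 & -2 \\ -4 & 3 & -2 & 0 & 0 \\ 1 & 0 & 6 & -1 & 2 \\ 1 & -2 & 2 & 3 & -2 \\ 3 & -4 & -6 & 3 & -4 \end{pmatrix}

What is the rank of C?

3

Row reduce to echelon form.
R2 ← R2 + (2)·R1: [0, -3, 10, 8, -4]
R3 ← R3 − (1/2)·R1: [0, 3/2, 3, -3, 3]
R4 ← R4 − (1/2)·R1: [0, -1/2, -1, 1, -1]
R5 ← R5 − (3/2)·R1: [0, 1/2, -15, -3, -1]
R3 ← R3 + (1/2)·R2: [0, 0, 8, 1, 1]
R4 ← R4 − (1/6)·R2: [0, 0, -8/3, -1/3, -1/3]
R5 ← R5 + (1/6)·R2: [0, 0, -40/3, -5/3, -5/3]
R4 ← R4 + (1/3)·R3: [0, 0, 0, 0, 0]
R5 ← R5 + (5/3)·R3: [0, 0, 0, 0, 0]
Echelon form has 3 nonzero rows, so rank(C) = 3.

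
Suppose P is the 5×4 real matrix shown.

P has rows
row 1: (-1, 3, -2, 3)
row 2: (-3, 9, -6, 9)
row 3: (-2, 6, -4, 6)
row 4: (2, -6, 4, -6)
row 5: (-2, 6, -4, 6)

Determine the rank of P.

Row reduce to echelon form.
R2 ← R2 − (3)·R1: [0, 0, 0, 0]
R3 ← R3 − (2)·R1: [0, 0, 0, 0]
R4 ← R4 + (2)·R1: [0, 0, 0, 0]
R5 ← R5 − (2)·R1: [0, 0, 0, 0]
Echelon form has 1 nonzero row, so rank(P) = 1.

1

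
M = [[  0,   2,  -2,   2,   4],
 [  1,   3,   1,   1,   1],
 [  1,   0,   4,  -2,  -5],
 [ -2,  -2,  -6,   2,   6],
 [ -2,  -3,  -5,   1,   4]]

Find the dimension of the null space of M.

Row reduce to echelon form.
Swap R1 ↔ R2
R3 ← R3 − R1: [0, -3, 3, -3, -6]
R4 ← R4 + (2)·R1: [0, 4, -4, 4, 8]
R5 ← R5 + (2)·R1: [0, 3, -3, 3, 6]
R3 ← R3 + (3/2)·R2: [0, 0, 0, 0, 0]
R4 ← R4 − (2)·R2: [0, 0, 0, 0, 0]
R5 ← R5 − (3/2)·R2: [0, 0, 0, 0, 0]
2 nonzero rows, so rank(M) = 2.
M has 5 columns; by rank–nullity, nullity = 5 − 2 = 3.

3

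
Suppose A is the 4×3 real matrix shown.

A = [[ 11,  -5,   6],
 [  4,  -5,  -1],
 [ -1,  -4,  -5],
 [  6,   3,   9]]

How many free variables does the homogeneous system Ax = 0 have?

Row reduce to echelon form.
R2 ← R2 − (4/11)·R1: [0, -35/11, -35/11]
R3 ← R3 + (1/11)·R1: [0, -49/11, -49/11]
R4 ← R4 − (6/11)·R1: [0, 63/11, 63/11]
R3 ← R3 − (7/5)·R2: [0, 0, 0]
R4 ← R4 + (9/5)·R2: [0, 0, 0]
2 nonzero rows, so rank(A) = 2.
A has 3 columns; by rank–nullity, nullity = 3 − 2 = 1.

1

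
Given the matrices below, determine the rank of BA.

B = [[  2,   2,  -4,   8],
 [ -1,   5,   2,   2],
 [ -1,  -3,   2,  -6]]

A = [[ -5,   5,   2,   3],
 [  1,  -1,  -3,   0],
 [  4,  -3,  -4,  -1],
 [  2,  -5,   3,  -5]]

First compute BA:
[[ -8, -20,  38, -30],
 [ 22, -26, -19, -15],
 [ -2,  22, -19,  25]]
Now row reduce the product.
R2 ← R2 + (11/4)·R1: [0, -81, 171/2, -195/2]
R3 ← R3 − (1/4)·R1: [0, 27, -57/2, 65/2]
R3 ← R3 + (1/3)·R2: [0, 0, 0, 0]
2 nonzero rows, so rank(BA) = 2.

2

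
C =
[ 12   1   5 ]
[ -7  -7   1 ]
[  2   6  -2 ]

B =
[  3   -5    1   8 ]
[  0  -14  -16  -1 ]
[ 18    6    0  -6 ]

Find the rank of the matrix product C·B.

3

First compute CB:
[[126, -44,  -4,  65],
 [ -3, 139, 105, -55],
 [-30, -106, -94,  22]]
Now row reduce the product.
R2 ← R2 + (1/42)·R1: [0, 2897/21, 2203/21, -2245/42]
R3 ← R3 + (5/21)·R1: [0, -2446/21, -1994/21, 787/21]
R3 ← R3 + (2446/2897)·R2: [0, 0, -18480/2897, -22176/2897]
3 nonzero rows, so rank(CB) = 3.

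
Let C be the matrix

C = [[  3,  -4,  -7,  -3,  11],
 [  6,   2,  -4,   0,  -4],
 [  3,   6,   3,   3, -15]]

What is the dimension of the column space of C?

2

Row reduce to echelon form.
R2 ← R2 − (2)·R1: [0, 10, 10, 6, -26]
R3 ← R3 − R1: [0, 10, 10, 6, -26]
R3 ← R3 − R2: [0, 0, 0, 0, 0]
Echelon form has 2 nonzero rows, so rank(C) = 2.
The column space has dimension equal to the rank: 2.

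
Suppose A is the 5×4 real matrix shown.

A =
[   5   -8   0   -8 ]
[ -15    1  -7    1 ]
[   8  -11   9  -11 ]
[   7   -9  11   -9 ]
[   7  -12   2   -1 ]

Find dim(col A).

4

Row reduce to echelon form.
R2 ← R2 + (3)·R1: [0, -23, -7, -23]
R3 ← R3 − (8/5)·R1: [0, 9/5, 9, 9/5]
R4 ← R4 − (7/5)·R1: [0, 11/5, 11, 11/5]
R5 ← R5 − (7/5)·R1: [0, -4/5, 2, 51/5]
R3 ← R3 + (9/115)·R2: [0, 0, 972/115, 0]
R4 ← R4 + (11/115)·R2: [0, 0, 1188/115, 0]
R5 ← R5 − (4/115)·R2: [0, 0, 258/115, 11]
R4 ← R4 − (11/9)·R3: [0, 0, 0, 0]
R5 ← R5 − (43/162)·R3: [0, 0, 0, 11]
Swap R4 ↔ R5
Echelon form has 4 nonzero rows, so rank(A) = 4.
The column space has dimension equal to the rank: 4.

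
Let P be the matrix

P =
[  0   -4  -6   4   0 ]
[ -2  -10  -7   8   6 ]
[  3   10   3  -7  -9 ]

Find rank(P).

2

Row reduce to echelon form.
Swap R1 ↔ R2
R3 ← R3 + (3/2)·R1: [0, -5, -15/2, 5, 0]
R3 ← R3 − (5/4)·R2: [0, 0, 0, 0, 0]
Echelon form has 2 nonzero rows, so rank(P) = 2.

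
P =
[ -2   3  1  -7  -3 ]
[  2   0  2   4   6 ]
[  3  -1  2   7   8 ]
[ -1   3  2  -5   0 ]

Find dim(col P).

2

Row reduce to echelon form.
R2 ← R2 + R1: [0, 3, 3, -3, 3]
R3 ← R3 + (3/2)·R1: [0, 7/2, 7/2, -7/2, 7/2]
R4 ← R4 − (1/2)·R1: [0, 3/2, 3/2, -3/2, 3/2]
R3 ← R3 − (7/6)·R2: [0, 0, 0, 0, 0]
R4 ← R4 − (1/2)·R2: [0, 0, 0, 0, 0]
Echelon form has 2 nonzero rows, so rank(P) = 2.
The column space has dimension equal to the rank: 2.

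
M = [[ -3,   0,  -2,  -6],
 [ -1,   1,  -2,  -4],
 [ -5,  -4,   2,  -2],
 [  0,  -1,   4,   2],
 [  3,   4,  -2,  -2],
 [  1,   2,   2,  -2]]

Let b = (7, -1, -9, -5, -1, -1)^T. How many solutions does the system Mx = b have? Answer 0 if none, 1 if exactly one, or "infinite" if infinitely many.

Row reduce the augmented matrix [M | b].
R2 ← R2 − (1/3)·R1: [0, 1, -4/3, -2, -10/3]
R3 ← R3 − (5/3)·R1: [0, -4, 16/3, 8, -62/3]
R5 ← R5 + R1: [0, 4, -4, -8, 6]
R6 ← R6 + (1/3)·R1: [0, 2, 4/3, -4, 4/3]
R3 ← R3 + (4)·R2: [0, 0, 0, 0, -34]
R4 ← R4 + R2: [0, 0, 8/3, 0, -25/3]
R5 ← R5 − (4)·R2: [0, 0, 4/3, 0, 58/3]
R6 ← R6 − (2)·R2: [0, 0, 4, 0, 8]
Swap R3 ↔ R4
R5 ← R5 − (1/2)·R3: [0, 0, 0, 0, 47/2]
R6 ← R6 − (3/2)·R3: [0, 0, 0, 0, 41/2]
R5 ← R5 + (47/68)·R4: [0, 0, 0, 0, 0]
R6 ← R6 + (41/68)·R4: [0, 0, 0, 0, 0]
The echelon form has 4 nonzero rows; the last pivot sits in the augmented column, so rank(M) = 3 but rank([M|b]) = 4.
Since the ranks differ, the system is inconsistent.
It has no solutions.

0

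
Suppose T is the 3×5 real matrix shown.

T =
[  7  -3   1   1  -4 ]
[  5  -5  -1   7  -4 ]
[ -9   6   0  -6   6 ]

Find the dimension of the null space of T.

Row reduce to echelon form.
R2 ← R2 − (5/7)·R1: [0, -20/7, -12/7, 44/7, -8/7]
R3 ← R3 + (9/7)·R1: [0, 15/7, 9/7, -33/7, 6/7]
R3 ← R3 + (3/4)·R2: [0, 0, 0, 0, 0]
2 nonzero rows, so rank(T) = 2.
T has 5 columns; by rank–nullity, nullity = 5 − 2 = 3.

3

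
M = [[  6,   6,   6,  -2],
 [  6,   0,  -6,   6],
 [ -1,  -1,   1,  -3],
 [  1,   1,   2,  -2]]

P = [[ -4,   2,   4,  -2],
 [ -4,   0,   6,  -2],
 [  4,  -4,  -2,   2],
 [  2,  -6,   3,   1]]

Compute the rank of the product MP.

First compute MP:
[[-28,   0,  42, -14],
 [-36,   0,  54, -18],
 [  6,  12, -21,   3],
 [ -4,   6,   0,  -2]]
Now row reduce the product.
R2 ← R2 − (9/7)·R1: [0, 0, 0, 0]
R3 ← R3 + (3/14)·R1: [0, 12, -12, 0]
R4 ← R4 − (1/7)·R1: [0, 6, -6, 0]
Swap R2 ↔ R3
R4 ← R4 − (1/2)·R2: [0, 0, 0, 0]
2 nonzero rows, so rank(MP) = 2.

2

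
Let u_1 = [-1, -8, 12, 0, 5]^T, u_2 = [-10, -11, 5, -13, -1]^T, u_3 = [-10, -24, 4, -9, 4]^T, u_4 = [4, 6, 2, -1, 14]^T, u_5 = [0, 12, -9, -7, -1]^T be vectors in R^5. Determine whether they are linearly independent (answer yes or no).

yes

Form the matrix with these vectors as rows and row reduce.
R2 ← R2 − (10)·R1: [0, 69, -115, -13, -51]
R3 ← R3 − (10)·R1: [0, 56, -116, -9, -46]
R4 ← R4 + (4)·R1: [0, -26, 50, -1, 34]
R3 ← R3 − (56/69)·R2: [0, 0, -68/3, 107/69, -106/23]
R4 ← R4 + (26/69)·R2: [0, 0, 20/3, -407/69, 340/23]
R5 ← R5 − (4/23)·R2: [0, 0, 11, -109/23, 181/23]
R4 ← R4 + (5/17)·R3: [0, 0, 0, -2128/391, 5250/391]
R5 ← R5 + (33/68)·R3: [0, 0, 0, -6235/1564, 4405/782]
R5 ← R5 − (6235/8512)·R4: [0, 0, 0, 0, -2555/608]
5 nonzero rows, so the 5 vectors span a space of dimension 5.
Since 5 = 5, the vectors are linearly independent.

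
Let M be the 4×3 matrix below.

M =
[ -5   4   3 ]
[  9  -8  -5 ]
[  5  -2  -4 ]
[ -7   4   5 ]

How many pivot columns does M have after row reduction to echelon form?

Row reduce to echelon form.
R2 ← R2 + (9/5)·R1: [0, -4/5, 2/5]
R3 ← R3 + R1: [0, 2, -1]
R4 ← R4 − (7/5)·R1: [0, -8/5, 4/5]
R3 ← R3 + (5/2)·R2: [0, 0, 0]
R4 ← R4 − (2)·R2: [0, 0, 0]
Echelon form has 2 nonzero rows, so rank(M) = 2.
Each nonzero row contributes one pivot column: 2 pivot columns.

2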